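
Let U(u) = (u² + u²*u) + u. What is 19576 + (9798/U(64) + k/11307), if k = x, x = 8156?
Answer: 9824593867723/501849888 ≈ 19577.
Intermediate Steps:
k = 8156
U(u) = u + u² + u³ (U(u) = (u² + u³) + u = u + u² + u³)
19576 + (9798/U(64) + k/11307) = 19576 + (9798/((64*(1 + 64 + 64²))) + 8156/11307) = 19576 + (9798/((64*(1 + 64 + 4096))) + 8156*(1/11307)) = 19576 + (9798/((64*4161)) + 8156/11307) = 19576 + (9798/266304 + 8156/11307) = 19576 + (9798*(1/266304) + 8156/11307) = 19576 + (1633/44384 + 8156/11307) = 19576 + 380460235/501849888 = 9824593867723/501849888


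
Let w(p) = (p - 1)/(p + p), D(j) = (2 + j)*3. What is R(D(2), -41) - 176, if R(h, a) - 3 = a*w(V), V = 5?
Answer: -947/5 ≈ -189.40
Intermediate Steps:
D(j) = 6 + 3*j
w(p) = (-1 + p)/(2*p) (w(p) = (-1 + p)/((2*p)) = (-1 + p)*(1/(2*p)) = (-1 + p)/(2*p))
R(h, a) = 3 + 2*a/5 (R(h, a) = 3 + a*((½)*(-1 + 5)/5) = 3 + a*((½)*(⅕)*4) = 3 + a*(⅖) = 3 + 2*a/5)
R(D(2), -41) - 176 = (3 + (⅖)*(-41)) - 176 = (3 - 82/5) - 176 = -67/5 - 176 = -947/5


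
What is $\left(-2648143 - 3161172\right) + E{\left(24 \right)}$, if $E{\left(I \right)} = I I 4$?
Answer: $-5807011$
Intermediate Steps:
$E{\left(I \right)} = 4 I^{2}$ ($E{\left(I \right)} = I^{2} \cdot 4 = 4 I^{2}$)
$\left(-2648143 - 3161172\right) + E{\left(24 \right)} = \left(-2648143 - 3161172\right) + 4 \cdot 24^{2} = -5809315 + 4 \cdot 576 = -5809315 + 2304 = -5807011$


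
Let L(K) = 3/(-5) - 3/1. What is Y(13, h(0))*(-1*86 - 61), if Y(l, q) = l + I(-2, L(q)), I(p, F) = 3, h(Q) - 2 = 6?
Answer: -2352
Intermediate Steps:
h(Q) = 8 (h(Q) = 2 + 6 = 8)
L(K) = -18/5 (L(K) = 3*(-⅕) - 3*1 = -⅗ - 3 = -18/5)
Y(l, q) = 3 + l (Y(l, q) = l + 3 = 3 + l)
Y(13, h(0))*(-1*86 - 61) = (3 + 13)*(-1*86 - 61) = 16*(-86 - 61) = 16*(-147) = -2352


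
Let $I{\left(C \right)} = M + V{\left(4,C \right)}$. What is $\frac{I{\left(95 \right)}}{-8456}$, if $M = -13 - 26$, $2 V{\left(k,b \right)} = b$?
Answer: $- \frac{17}{16912} \approx -0.0010052$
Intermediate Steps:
$V{\left(k,b \right)} = \frac{b}{2}$
$M = -39$ ($M = -13 - 26 = -39$)
$I{\left(C \right)} = -39 + \frac{C}{2}$
$\frac{I{\left(95 \right)}}{-8456} = \frac{-39 + \frac{1}{2} \cdot 95}{-8456} = \left(-39 + \frac{95}{2}\right) \left(- \frac{1}{8456}\right) = \frac{17}{2} \left(- \frac{1}{8456}\right) = - \frac{17}{16912}$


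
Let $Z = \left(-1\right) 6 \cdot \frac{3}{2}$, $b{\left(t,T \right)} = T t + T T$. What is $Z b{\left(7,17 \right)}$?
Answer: $-3672$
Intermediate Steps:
$b{\left(t,T \right)} = T^{2} + T t$ ($b{\left(t,T \right)} = T t + T^{2} = T^{2} + T t$)
$Z = -9$ ($Z = - 6 \cdot 3 \cdot \frac{1}{2} = \left(-6\right) \frac{3}{2} = -9$)
$Z b{\left(7,17 \right)} = - 9 \cdot 17 \left(17 + 7\right) = - 9 \cdot 17 \cdot 24 = \left(-9\right) 408 = -3672$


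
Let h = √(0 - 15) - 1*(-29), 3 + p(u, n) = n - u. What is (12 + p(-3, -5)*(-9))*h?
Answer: 1653 + 57*I*√15 ≈ 1653.0 + 220.76*I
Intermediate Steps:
p(u, n) = -3 + n - u (p(u, n) = -3 + (n - u) = -3 + n - u)
h = 29 + I*√15 (h = √(-15) + 29 = I*√15 + 29 = 29 + I*√15 ≈ 29.0 + 3.873*I)
(12 + p(-3, -5)*(-9))*h = (12 + (-3 - 5 - 1*(-3))*(-9))*(29 + I*√15) = (12 + (-3 - 5 + 3)*(-9))*(29 + I*√15) = (12 - 5*(-9))*(29 + I*√15) = (12 + 45)*(29 + I*√15) = 57*(29 + I*√15) = 1653 + 57*I*√15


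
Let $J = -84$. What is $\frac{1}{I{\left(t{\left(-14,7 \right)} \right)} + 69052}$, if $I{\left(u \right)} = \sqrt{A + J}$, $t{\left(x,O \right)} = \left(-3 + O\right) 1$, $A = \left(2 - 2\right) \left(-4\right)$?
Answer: $\frac{17263}{1192044697} - \frac{i \sqrt{21}}{2384089394} \approx 1.4482 \cdot 10^{-5} - 1.9221 \cdot 10^{-9} i$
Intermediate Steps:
$A = 0$ ($A = 0 \left(-4\right) = 0$)
$t{\left(x,O \right)} = -3 + O$
$I{\left(u \right)} = 2 i \sqrt{21}$ ($I{\left(u \right)} = \sqrt{0 - 84} = \sqrt{-84} = 2 i \sqrt{21}$)
$\frac{1}{I{\left(t{\left(-14,7 \right)} \right)} + 69052} = \frac{1}{2 i \sqrt{21} + 69052} = \frac{1}{69052 + 2 i \sqrt{21}}$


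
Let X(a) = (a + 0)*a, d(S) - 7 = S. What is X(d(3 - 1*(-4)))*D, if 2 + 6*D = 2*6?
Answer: 980/3 ≈ 326.67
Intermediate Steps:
d(S) = 7 + S
X(a) = a² (X(a) = a*a = a²)
D = 5/3 (D = -⅓ + (2*6)/6 = -⅓ + (⅙)*12 = -⅓ + 2 = 5/3 ≈ 1.6667)
X(d(3 - 1*(-4)))*D = (7 + (3 - 1*(-4)))²*(5/3) = (7 + (3 + 4))²*(5/3) = (7 + 7)²*(5/3) = 14²*(5/3) = 196*(5/3) = 980/3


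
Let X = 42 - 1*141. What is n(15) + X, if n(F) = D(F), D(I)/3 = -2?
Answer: -105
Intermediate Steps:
D(I) = -6 (D(I) = 3*(-2) = -6)
n(F) = -6
X = -99 (X = 42 - 141 = -99)
n(15) + X = -6 - 99 = -105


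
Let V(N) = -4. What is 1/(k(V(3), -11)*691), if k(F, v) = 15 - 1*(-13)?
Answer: 1/19348 ≈ 5.1685e-5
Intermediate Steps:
k(F, v) = 28 (k(F, v) = 15 + 13 = 28)
1/(k(V(3), -11)*691) = 1/(28*691) = (1/28)*(1/691) = 1/19348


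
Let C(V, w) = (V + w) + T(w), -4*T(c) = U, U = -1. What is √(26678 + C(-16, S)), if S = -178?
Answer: √105937/2 ≈ 162.74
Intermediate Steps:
T(c) = ¼ (T(c) = -¼*(-1) = ¼)
C(V, w) = ¼ + V + w (C(V, w) = (V + w) + ¼ = ¼ + V + w)
√(26678 + C(-16, S)) = √(26678 + (¼ - 16 - 178)) = √(26678 - 775/4) = √(105937/4) = √105937/2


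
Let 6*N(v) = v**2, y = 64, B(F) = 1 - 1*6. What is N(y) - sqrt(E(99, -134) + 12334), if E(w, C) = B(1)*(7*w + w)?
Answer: 2048/3 - sqrt(8374) ≈ 591.16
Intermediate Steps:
B(F) = -5 (B(F) = 1 - 6 = -5)
E(w, C) = -40*w (E(w, C) = -5*(7*w + w) = -40*w)
N(v) = v**2/6
N(y) - sqrt(E(99, -134) + 12334) = (1/6)*64**2 - sqrt(-40*99 + 12334) = (1/6)*4096 - sqrt(-3960 + 12334) = 2048/3 - sqrt(8374)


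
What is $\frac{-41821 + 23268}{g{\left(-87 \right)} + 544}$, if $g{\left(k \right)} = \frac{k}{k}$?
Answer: $- \frac{18553}{545} \approx -34.042$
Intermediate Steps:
$g{\left(k \right)} = 1$
$\frac{-41821 + 23268}{g{\left(-87 \right)} + 544} = \frac{-41821 + 23268}{1 + 544} = - \frac{18553}{545}$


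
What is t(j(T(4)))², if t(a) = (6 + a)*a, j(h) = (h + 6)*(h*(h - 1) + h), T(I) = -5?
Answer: 600625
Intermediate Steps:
j(h) = (6 + h)*(h + h*(-1 + h)) (j(h) = (6 + h)*(h*(-1 + h) + h) = (6 + h)*(h + h*(-1 + h)))
t(a) = a*(6 + a)
t(j(T(4)))² = (((-5)²*(6 - 5))*(6 + (-5)²*(6 - 5)))² = ((25*1)*(6 + 25*1))² = (25*(6 + 25))² = (25*31)² = 775² = 600625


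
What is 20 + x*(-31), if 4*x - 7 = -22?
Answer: 545/4 ≈ 136.25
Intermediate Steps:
x = -15/4 (x = 7/4 + (¼)*(-22) = 7/4 - 11/2 = -15/4 ≈ -3.7500)
20 + x*(-31) = 20 - 15/4*(-31) = 20 + 465/4 = 545/4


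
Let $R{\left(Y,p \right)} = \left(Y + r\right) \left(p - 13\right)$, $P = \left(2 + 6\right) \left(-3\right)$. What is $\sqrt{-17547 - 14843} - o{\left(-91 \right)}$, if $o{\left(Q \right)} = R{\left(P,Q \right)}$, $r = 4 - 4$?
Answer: $-2496 + i \sqrt{32390} \approx -2496.0 + 179.97 i$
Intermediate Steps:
$r = 0$ ($r = 4 - 4 = 0$)
$P = -24$ ($P = 8 \left(-3\right) = -24$)
$R{\left(Y,p \right)} = Y \left(-13 + p\right)$ ($R{\left(Y,p \right)} = \left(Y + 0\right) \left(p - 13\right) = Y \left(-13 + p\right)$)
$o{\left(Q \right)} = 312 - 24 Q$ ($o{\left(Q \right)} = - 24 \left(-13 + Q\right) = 312 - 24 Q$)
$\sqrt{-17547 - 14843} - o{\left(-91 \right)} = \sqrt{-17547 - 14843} - \left(312 - -2184\right) = \sqrt{-32390} - \left(312 + 2184\right) = i \sqrt{32390} - 2496 = -2496 + i \sqrt{32390}$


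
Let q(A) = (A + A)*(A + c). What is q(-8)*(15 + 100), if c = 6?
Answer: 3680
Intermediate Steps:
q(A) = 2*A*(6 + A) (q(A) = (A + A)*(A + 6) = (2*A)*(6 + A) = 2*A*(6 + A))
q(-8)*(15 + 100) = (2*(-8)*(6 - 8))*(15 + 100) = (2*(-8)*(-2))*115 = 32*115 = 3680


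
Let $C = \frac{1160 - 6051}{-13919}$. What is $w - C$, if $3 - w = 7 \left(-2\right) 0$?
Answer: $\frac{36866}{13919} \approx 2.6486$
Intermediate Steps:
$w = 3$ ($w = 3 - 7 \left(-2\right) 0 = 3 - \left(-14\right) 0 = 3 - 0 = 3 + 0 = 3$)
$C = \frac{4891}{13919}$ ($C = \left(-4891\right) \left(- \frac{1}{13919}\right) = \frac{4891}{13919} \approx 0.35139$)
$w - C = 3 - \frac{4891}{13919} = \frac{36866}{13919}$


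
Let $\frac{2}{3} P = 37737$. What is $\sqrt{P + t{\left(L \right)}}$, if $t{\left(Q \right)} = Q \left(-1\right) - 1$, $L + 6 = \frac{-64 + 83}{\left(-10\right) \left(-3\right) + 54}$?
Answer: $\frac{\sqrt{99860523}}{42} \approx 237.93$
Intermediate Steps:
$P = \frac{113211}{2}$ ($P = \frac{3}{2} \cdot 37737 = \frac{113211}{2} \approx 56606.0$)
$L = - \frac{485}{84}$ ($L = -6 + \frac{-64 + 83}{\left(-10\right) \left(-3\right) + 54} = -6 + \frac{19}{30 + 54} = -6 + \frac{19}{84} = - \frac{485}{84} \approx -5.7738$)
$t{\left(Q \right)} = -1 - Q$ ($t{\left(Q \right)} = - Q - 1 = -1 - Q$)
$\sqrt{P + t{\left(L \right)}} = \sqrt{\frac{113211}{2} - - \frac{401}{84}} = \sqrt{\frac{113211}{2} + \left(-1 + \frac{485}{84}\right)} = \sqrt{\frac{113211}{2} + \frac{401}{84}} = \sqrt{\frac{4755263}{84}} = \frac{\sqrt{99860523}}{42}$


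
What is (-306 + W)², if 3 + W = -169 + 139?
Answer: 114921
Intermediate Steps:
W = -33 (W = -3 + (-169 + 139) = -3 - 30 = -33)
(-306 + W)² = (-306 - 33)² = (-339)² = 114921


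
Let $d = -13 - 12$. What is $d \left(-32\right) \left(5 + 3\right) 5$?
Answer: $32000$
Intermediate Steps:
$d = -25$ ($d = -13 - 12 = -25$)
$d \left(-32\right) \left(5 + 3\right) 5 = \left(-25\right) \left(-32\right) \left(5 + 3\right) 5 = 800 \cdot 8 \cdot 5 = 800 \cdot 40 = 32000$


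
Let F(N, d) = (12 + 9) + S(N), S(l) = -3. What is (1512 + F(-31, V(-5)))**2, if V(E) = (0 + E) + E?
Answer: 2340900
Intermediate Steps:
V(E) = 2*E (V(E) = E + E = 2*E)
F(N, d) = 18 (F(N, d) = (12 + 9) - 3 = 21 - 3 = 18)
(1512 + F(-31, V(-5)))**2 = (1512 + 18)**2 = 1530**2 = 2340900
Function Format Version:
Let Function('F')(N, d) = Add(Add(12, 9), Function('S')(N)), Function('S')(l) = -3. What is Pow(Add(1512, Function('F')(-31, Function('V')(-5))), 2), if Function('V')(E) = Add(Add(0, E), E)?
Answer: 2340900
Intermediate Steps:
Function('V')(E) = Mul(2, E) (Function('V')(E) = Add(E, E) = Mul(2, E))
Function('F')(N, d) = 18 (Function('F')(N, d) = Add(Add(12, 9), -3) = Add(21, -3) = 18)
Pow(Add(1512, Function('F')(-31, Function('V')(-5))), 2) = Pow(Add(1512, 18), 2) = Pow(1530, 2) = 2340900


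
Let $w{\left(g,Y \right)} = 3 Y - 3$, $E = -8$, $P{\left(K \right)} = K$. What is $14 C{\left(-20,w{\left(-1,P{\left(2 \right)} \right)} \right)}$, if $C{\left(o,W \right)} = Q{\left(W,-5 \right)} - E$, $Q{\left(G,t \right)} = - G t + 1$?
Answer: $336$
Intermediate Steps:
$Q{\left(G,t \right)} = 1 - G t$ ($Q{\left(G,t \right)} = - G t + 1 = 1 - G t$)
$w{\left(g,Y \right)} = -3 + 3 Y$
$C{\left(o,W \right)} = 9 + 5 W$ ($C{\left(o,W \right)} = \left(1 - W \left(-5\right)\right) - -8 = \left(1 + 5 W\right) + 8 = 9 + 5 W$)
$14 C{\left(-20,w{\left(-1,P{\left(2 \right)} \right)} \right)} = 14 \left(9 + 5 \left(-3 + 3 \cdot 2\right)\right) = 14 \left(9 + 5 \left(-3 + 6\right)\right) = 14 \left(9 + 5 \cdot 3\right) = 14 \left(9 + 15\right) = 14 \cdot 24 = 336$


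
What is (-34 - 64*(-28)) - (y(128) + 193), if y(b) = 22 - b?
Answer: 1671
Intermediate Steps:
(-34 - 64*(-28)) - (y(128) + 193) = (-34 - 64*(-28)) - ((22 - 1*128) + 193) = (-34 + 1792) - ((22 - 128) + 193) = 1758 - (-106 + 193) = 1758 - 1*87 = 1758 - 87 = 1671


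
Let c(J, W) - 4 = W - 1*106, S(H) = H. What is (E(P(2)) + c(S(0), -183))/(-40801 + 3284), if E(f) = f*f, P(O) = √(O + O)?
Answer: 281/37517 ≈ 0.0074899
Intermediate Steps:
P(O) = √2*√O (P(O) = √(2*O) = √2*√O)
c(J, W) = -102 + W (c(J, W) = 4 + (W - 1*106) = 4 + (W - 106) = 4 + (-106 + W) = -102 + W)
E(f) = f²
(E(P(2)) + c(S(0), -183))/(-40801 + 3284) = ((√2*√2)² + (-102 - 183))/(-40801 + 3284) = (2² - 285)/(-37517) = (4 - 285)*(-1/37517) = -281*(-1/37517) = 281/37517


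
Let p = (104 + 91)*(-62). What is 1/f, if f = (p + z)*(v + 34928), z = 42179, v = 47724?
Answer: 1/2486916028 ≈ 4.0210e-10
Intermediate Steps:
p = -12090 (p = 195*(-62) = -12090)
f = 2486916028 (f = (-12090 + 42179)*(47724 + 34928) = 30089*82652 = 2486916028)
1/f = 1/2486916028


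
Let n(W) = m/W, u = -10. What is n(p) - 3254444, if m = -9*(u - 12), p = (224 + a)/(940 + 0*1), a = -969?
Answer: -484949380/149 ≈ -3.2547e+6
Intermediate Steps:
p = -149/188 (p = (224 - 969)/(940 + 0*1) = -745/(940 + 0) = -745/940 = -745*1/940 = -149/188 ≈ -0.79255)
m = 198 (m = -9*(-10 - 12) = -9*(-22) = 198)
n(W) = 198/W
n(p) - 3254444 = 198/(-149/188) - 3254444 = 198*(-188/149) - 3254444 = -37224/149 - 3254444 = -484949380/149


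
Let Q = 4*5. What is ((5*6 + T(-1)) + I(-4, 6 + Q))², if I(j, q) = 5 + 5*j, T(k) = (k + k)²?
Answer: 361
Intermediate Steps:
T(k) = 4*k² (T(k) = (2*k)² = 4*k²)
Q = 20
((5*6 + T(-1)) + I(-4, 6 + Q))² = ((5*6 + 4*(-1)²) + (5 + 5*(-4)))² = ((30 + 4*1) + (5 - 20))² = ((30 + 4) - 15)² = (34 - 15)² = 19² = 361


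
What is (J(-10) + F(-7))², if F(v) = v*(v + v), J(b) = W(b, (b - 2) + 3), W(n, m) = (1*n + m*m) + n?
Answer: 25281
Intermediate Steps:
W(n, m) = m² + 2*n (W(n, m) = (n + m²) + n = m² + 2*n)
J(b) = (1 + b)² + 2*b (J(b) = ((b - 2) + 3)² + 2*b = ((-2 + b) + 3)² + 2*b = (1 + b)² + 2*b)
F(v) = 2*v² (F(v) = v*(2*v) = 2*v²)
(J(-10) + F(-7))² = (((1 - 10)² + 2*(-10)) + 2*(-7)²)² = (((-9)² - 20) + 2*49)² = ((81 - 20) + 98)² = (61 + 98)² = 159² = 25281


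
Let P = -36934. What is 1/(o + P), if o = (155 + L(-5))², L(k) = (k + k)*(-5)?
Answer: 1/5091 ≈ 0.00019643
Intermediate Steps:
L(k) = -10*k (L(k) = (2*k)*(-5) = -10*k)
o = 42025 (o = (155 - 10*(-5))² = (155 + 50)² = 205² = 42025)
1/(o + P) = 1/(42025 - 36934) = 1/5091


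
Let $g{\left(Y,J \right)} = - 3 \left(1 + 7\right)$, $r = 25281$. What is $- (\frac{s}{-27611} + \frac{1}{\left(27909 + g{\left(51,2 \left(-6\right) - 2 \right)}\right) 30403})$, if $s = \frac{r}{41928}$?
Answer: $\frac{7143920677349}{327153910832257080} \approx 2.1837 \cdot 10^{-5}$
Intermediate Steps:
$s = \frac{8427}{13976}$ ($s = \frac{25281}{41928} = 25281 \cdot \frac{1}{41928} = \frac{8427}{13976} \approx 0.60296$)
$g{\left(Y,J \right)} = -24$ ($g{\left(Y,J \right)} = \left(-3\right) 8 = -24$)
$- (\frac{s}{-27611} + \frac{1}{\left(27909 + g{\left(51,2 \left(-6\right) - 2 \right)}\right) 30403}) = - (\frac{8427}{13976 \left(-27611\right)} + \frac{1}{\left(27909 - 24\right) 30403}) = - (\frac{8427}{13976} \left(- \frac{1}{27611}\right) + \frac{1}{27885} \cdot \frac{1}{30403}) = - (- \frac{8427}{385891336} + \frac{1}{27885} \cdot \frac{1}{30403}) = - (- \frac{8427}{385891336} + \frac{1}{847787655}) = \left(-1\right) \left(- \frac{7143920677349}{327153910832257080}\right) = \frac{7143920677349}{327153910832257080}$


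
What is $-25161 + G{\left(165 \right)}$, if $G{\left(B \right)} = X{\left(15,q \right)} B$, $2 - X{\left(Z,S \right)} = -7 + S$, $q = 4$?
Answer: $-24336$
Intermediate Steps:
$X{\left(Z,S \right)} = 9 - S$ ($X{\left(Z,S \right)} = 2 - \left(-7 + S\right) = 9 - S$)
$G{\left(B \right)} = 5 B$ ($G{\left(B \right)} = \left(9 - 4\right) B = 5 B$)
$-25161 + G{\left(165 \right)} = -25161 + 5 \cdot 165 = -25161 + 825 = -24336$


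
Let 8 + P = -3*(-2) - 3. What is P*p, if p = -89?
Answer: 445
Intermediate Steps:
P = -5 (P = -8 + (-3*(-2) - 3) = -8 + (6 - 3) = -8 + 3 = -5)
P*p = -5*(-89) = 445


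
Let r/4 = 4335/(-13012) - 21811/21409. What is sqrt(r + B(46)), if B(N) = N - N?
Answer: I*sqrt(26228621183601319)/69643477 ≈ 2.3255*I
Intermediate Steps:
B(N) = 0
r = -376612747/69643477 (r = 4*(4335/(-13012) - 21811/21409) = 4*(4335*(-1/13012) - 21811*1/21409) = 4*(-4335/13012 - 21811/21409) = 4*(-376612747/278573908) = -376612747/69643477 ≈ -5.4077)
sqrt(r + B(46)) = sqrt(-376612747/69643477 + 0) = sqrt(-376612747/69643477) = I*sqrt(26228621183601319)/69643477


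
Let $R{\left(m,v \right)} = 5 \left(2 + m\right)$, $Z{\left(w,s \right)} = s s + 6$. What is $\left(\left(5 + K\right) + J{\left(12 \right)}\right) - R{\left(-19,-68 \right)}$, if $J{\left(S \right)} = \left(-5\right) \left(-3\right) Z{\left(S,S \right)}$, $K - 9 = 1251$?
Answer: $3600$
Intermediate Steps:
$K = 1260$ ($K = 9 + 1251 = 1260$)
$Z{\left(w,s \right)} = 6 + s^{2}$ ($Z{\left(w,s \right)} = s^{2} + 6 = 6 + s^{2}$)
$J{\left(S \right)} = 90 + 15 S^{2}$ ($J{\left(S \right)} = \left(-5\right) \left(-3\right) \left(6 + S^{2}\right) = 15 \left(6 + S^{2}\right) = 90 + 15 S^{2}$)
$R{\left(m,v \right)} = 10 + 5 m$
$\left(\left(5 + K\right) + J{\left(12 \right)}\right) - R{\left(-19,-68 \right)} = \left(\left(5 + 1260\right) + \left(90 + 15 \cdot 12^{2}\right)\right) - \left(10 + 5 \left(-19\right)\right) = \left(1265 + \left(90 + 15 \cdot 144\right)\right) - \left(10 - 95\right) = \left(1265 + \left(90 + 2160\right)\right) - -85 = \left(1265 + 2250\right) + 85 = 3515 + 85 = 3600$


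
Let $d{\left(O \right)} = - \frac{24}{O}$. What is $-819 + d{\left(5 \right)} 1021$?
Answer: $- \frac{28599}{5} \approx -5719.8$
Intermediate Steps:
$-819 + d{\left(5 \right)} 1021 = -819 + - \frac{24}{5} \cdot 1021 = -819 + \left(-24\right) \frac{1}{5} \cdot 1021 = -819 - \frac{24504}{5} = - \frac{28599}{5}$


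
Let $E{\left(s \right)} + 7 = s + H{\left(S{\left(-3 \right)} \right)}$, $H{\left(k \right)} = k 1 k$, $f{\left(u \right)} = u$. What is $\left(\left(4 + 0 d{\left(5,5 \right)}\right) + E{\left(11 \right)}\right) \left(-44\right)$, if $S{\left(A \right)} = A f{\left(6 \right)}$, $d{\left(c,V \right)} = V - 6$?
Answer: $-14608$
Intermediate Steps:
$d{\left(c,V \right)} = -6 + V$ ($d{\left(c,V \right)} = V - 6 = -6 + V$)
$S{\left(A \right)} = 6 A$ ($S{\left(A \right)} = A 6 = 6 A$)
$H{\left(k \right)} = k^{2}$ ($H{\left(k \right)} = k k = k^{2}$)
$E{\left(s \right)} = 317 + s$ ($E{\left(s \right)} = -7 + \left(s + \left(6 \left(-3\right)\right)^{2}\right) = -7 + \left(s + \left(-18\right)^{2}\right) = -7 + \left(s + 324\right) = -7 + \left(324 + s\right) = 317 + s$)
$\left(\left(4 + 0 d{\left(5,5 \right)}\right) + E{\left(11 \right)}\right) \left(-44\right) = \left(\left(4 + 0 \left(-6 + 5\right)\right) + \left(317 + 11\right)\right) \left(-44\right) = \left(\left(4 + 0 \left(-1\right)\right) + 328\right) \left(-44\right) = \left(\left(4 + 0\right) + 328\right) \left(-44\right) = \left(4 + 328\right) \left(-44\right) = 332 \left(-44\right) = -14608$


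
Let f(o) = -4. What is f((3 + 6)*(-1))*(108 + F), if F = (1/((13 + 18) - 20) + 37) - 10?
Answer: -5944/11 ≈ -540.36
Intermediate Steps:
F = 298/11 (F = (1/(31 - 20) + 37) - 10 = (1/11 + 37) - 10 = 408/11 - 10 = 298/11 ≈ 27.091)
f((3 + 6)*(-1))*(108 + F) = -4*(108 + 298/11) = -4*1486/11 = -5944/11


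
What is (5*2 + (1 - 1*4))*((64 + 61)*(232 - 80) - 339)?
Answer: 130627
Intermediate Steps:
(5*2 + (1 - 1*4))*((64 + 61)*(232 - 80) - 339) = (10 + (1 - 4))*(125*152 - 339) = (10 - 3)*(19000 - 339) = 7*18661 = 130627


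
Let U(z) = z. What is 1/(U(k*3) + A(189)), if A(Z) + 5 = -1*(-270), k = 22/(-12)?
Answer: 2/519 ≈ 0.0038536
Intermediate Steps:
k = -11/6 (k = 22*(-1/12) = -11/6 ≈ -1.8333)
A(Z) = 265 (A(Z) = -5 - 1*(-270) = -5 + 270 = 265)
1/(U(k*3) + A(189)) = 1/(-11/6*3 + 265) = 1/(-11/2 + 265) = 1/(519/2) = 2/519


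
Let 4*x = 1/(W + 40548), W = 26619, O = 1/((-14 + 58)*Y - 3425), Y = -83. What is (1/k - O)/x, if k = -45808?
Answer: 123878337/3859324 ≈ 32.098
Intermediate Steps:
O = -1/7077 (O = 1/((-14 + 58)*(-83) - 3425) = 1/(44*(-83) - 3425) = 1/(-3652 - 3425) = 1/(-7077) = -1/7077 ≈ -0.00014130)
x = 1/268668 (x = 1/(4*(26619 + 40548)) = (¼)/67167 = (¼)*(1/67167) = 1/268668 ≈ 3.7221e-6)
(1/k - O)/x = (1/(-45808) - 1*(-1/7077))/(1/268668) = (-1/45808 + 1/7077)*268668 = (5533/46311888)*268668 = 123878337/3859324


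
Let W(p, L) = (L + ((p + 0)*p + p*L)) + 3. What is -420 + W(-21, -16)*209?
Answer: 159256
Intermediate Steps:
W(p, L) = 3 + L + p**2 + L*p (W(p, L) = (L + (p*p + L*p)) + 3 = (L + (p**2 + L*p)) + 3 = (L + p**2 + L*p) + 3 = 3 + L + p**2 + L*p)
-420 + W(-21, -16)*209 = -420 + (3 - 16 + (-21)**2 - 16*(-21))*209 = -420 + (3 - 16 + 441 + 336)*209 = -420 + 764*209 = -420 + 159676 = 159256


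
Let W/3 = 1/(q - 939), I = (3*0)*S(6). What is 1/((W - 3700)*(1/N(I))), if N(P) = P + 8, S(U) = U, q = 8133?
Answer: -19184/8872599 ≈ -0.0021622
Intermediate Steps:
I = 0 (I = (3*0)*6 = 0*6 = 0)
W = 1/2398 (W = 3/(8133 - 939) = 3/7194 = 3*(1/7194) = 1/2398 ≈ 0.00041701)
N(P) = 8 + P
1/((W - 3700)*(1/N(I))) = 1/((1/2398 - 3700)*(1/(8 + 0))) = 1/((-8872599/2398)*(1/8)) = -2398/(8872599*⅛) = -2398/8872599*8 = -19184/8872599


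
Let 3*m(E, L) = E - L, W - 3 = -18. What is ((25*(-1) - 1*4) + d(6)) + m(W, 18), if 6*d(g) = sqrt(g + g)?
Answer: -40 + sqrt(3)/3 ≈ -39.423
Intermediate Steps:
W = -15 (W = 3 - 18 = -15)
m(E, L) = -L/3 + E/3 (m(E, L) = (E - L)/3 = -L/3 + E/3)
d(g) = sqrt(2)*sqrt(g)/6 (d(g) = sqrt(g + g)/6 = sqrt(2*g)/6 = (sqrt(2)*sqrt(g))/6 = sqrt(2)*sqrt(g)/6)
((25*(-1) - 1*4) + d(6)) + m(W, 18) = ((25*(-1) - 1*4) + sqrt(2)*sqrt(6)/6) + (-1/3*18 + (1/3)*(-15)) = ((-25 - 4) + sqrt(3)/3) + (-6 - 5) = (-29 + sqrt(3)/3) - 11 = -40 + sqrt(3)/3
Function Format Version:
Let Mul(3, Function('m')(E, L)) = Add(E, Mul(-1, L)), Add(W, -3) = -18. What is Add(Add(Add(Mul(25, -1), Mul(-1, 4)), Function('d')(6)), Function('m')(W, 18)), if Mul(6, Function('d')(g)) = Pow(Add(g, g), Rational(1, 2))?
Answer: Add(-40, Mul(Rational(1, 3), Pow(3, Rational(1, 2)))) ≈ -39.423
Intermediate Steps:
W = -15 (W = Add(3, -18) = -15)
Function('m')(E, L) = Add(Mul(Rational(-1, 3), L), Mul(Rational(1, 3), E)) (Function('m')(E, L) = Mul(Rational(1, 3), Add(E, Mul(-1, L))) = Add(Mul(Rational(-1, 3), L), Mul(Rational(1, 3), E)))
Function('d')(g) = Mul(Rational(1, 6), Pow(2, Rational(1, 2)), Pow(g, Rational(1, 2))) (Function('d')(g) = Mul(Rational(1, 6), Pow(Add(g, g), Rational(1, 2))) = Mul(Rational(1, 6), Pow(Mul(2, g), Rational(1, 2))) = Mul(Rational(1, 6), Mul(Pow(2, Rational(1, 2)), Pow(g, Rational(1, 2)))) = Mul(Rational(1, 6), Pow(2, Rational(1, 2)), Pow(g, Rational(1, 2))))
Add(Add(Add(Mul(25, -1), Mul(-1, 4)), Function('d')(6)), Function('m')(W, 18)) = Add(Add(Add(Mul(25, -1), Mul(-1, 4)), Mul(Rational(1, 6), Pow(2, Rational(1, 2)), Pow(6, Rational(1, 2)))), Add(Mul(Rational(-1, 3), 18), Mul(Rational(1, 3), -15))) = Add(Add(Add(-25, -4), Mul(Rational(1, 3), Pow(3, Rational(1, 2)))), Add(-6, -5)) = Add(Add(-29, Mul(Rational(1, 3), Pow(3, Rational(1, 2)))), -11) = Add(-40, Mul(Rational(1, 3), Pow(3, Rational(1, 2))))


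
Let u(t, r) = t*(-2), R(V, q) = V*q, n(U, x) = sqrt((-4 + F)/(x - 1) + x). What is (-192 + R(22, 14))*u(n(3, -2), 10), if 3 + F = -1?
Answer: -232*sqrt(6)/3 ≈ -189.43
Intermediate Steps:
F = -4 (F = -3 - 1 = -4)
n(U, x) = sqrt(x - 8/(-1 + x)) (n(U, x) = sqrt((-4 - 4)/(x - 1) + x) = sqrt(-8/(-1 + x) + x) = sqrt(x - 8/(-1 + x)))
u(t, r) = -2*t
(-192 + R(22, 14))*u(n(3, -2), 10) = (-192 + 22*14)*(-2*sqrt(-1/(-1 - 2))*sqrt(8 + 2*(-1 - 2))) = (-192 + 308)*(-2*sqrt(2)*sqrt(-1/(-3))) = 116*(-2*sqrt(6)/3) = -232*sqrt(6)/3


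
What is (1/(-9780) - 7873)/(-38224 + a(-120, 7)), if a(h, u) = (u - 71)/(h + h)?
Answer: 76997941/373828112 ≈ 0.20597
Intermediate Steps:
a(h, u) = (-71 + u)/(2*h) (a(h, u) = (-71 + u)/((2*h)) = (-71 + u)*(1/(2*h)) = (-71 + u)/(2*h))
(1/(-9780) - 7873)/(-38224 + a(-120, 7)) = (1/(-9780) - 7873)/(-38224 + (½)*(-71 + 7)/(-120)) = (-1/9780 - 7873)/(-38224 + (½)*(-1/120)*(-64)) = -76997941/(9780*(-38224 + 4/15)) = -76997941/(9780*(-573356/15)) = -76997941/9780*(-15/573356) = 76997941/373828112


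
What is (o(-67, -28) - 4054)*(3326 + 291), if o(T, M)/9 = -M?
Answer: -13751834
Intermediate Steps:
o(T, M) = -9*M (o(T, M) = 9*(-M) = -9*M)
(o(-67, -28) - 4054)*(3326 + 291) = (-9*(-28) - 4054)*(3326 + 291) = (252 - 4054)*3617 = -3802*3617 = -13751834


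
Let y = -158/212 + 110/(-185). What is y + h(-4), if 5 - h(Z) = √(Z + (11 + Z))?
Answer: 14355/3922 - √3 ≈ 1.9281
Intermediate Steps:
h(Z) = 5 - √(11 + 2*Z) (h(Z) = 5 - √(Z + (11 + Z)) = 5 - √(11 + 2*Z))
y = -5255/3922 (y = -158*1/212 + 110*(-1/185) = -79/106 - 22/37 = -5255/3922 ≈ -1.3399)
y + h(-4) = -5255/3922 + (5 - √(11 + 2*(-4))) = -5255/3922 + (5 - √(11 - 8)) = -5255/3922 + (5 - √3) = 14355/3922 - √3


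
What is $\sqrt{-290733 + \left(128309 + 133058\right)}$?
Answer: $i \sqrt{29366} \approx 171.37 i$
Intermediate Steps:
$\sqrt{-290733 + \left(128309 + 133058\right)} = \sqrt{-290733 + 261367} = \sqrt{-29366} = i \sqrt{29366}$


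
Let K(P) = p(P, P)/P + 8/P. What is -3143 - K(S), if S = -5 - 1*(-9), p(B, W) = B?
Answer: -3146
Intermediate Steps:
S = 4 (S = -5 + 9 = 4)
K(P) = 1 + 8/P (K(P) = P/P + 8/P = 1 + 8/P)
-3143 - K(S) = -3143 - (8 + 4)/4 = -3143 - 12/4 = -3143 - 1*3 = -3143 - 3 = -3146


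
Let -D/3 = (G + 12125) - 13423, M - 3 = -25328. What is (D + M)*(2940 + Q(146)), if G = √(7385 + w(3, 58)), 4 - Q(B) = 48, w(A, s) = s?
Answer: -62064176 - 26064*√827 ≈ -6.2814e+7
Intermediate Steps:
M = -25325 (M = 3 - 25328 = -25325)
Q(B) = -44 (Q(B) = 4 - 1*48 = 4 - 48 = -44)
G = 3*√827 (G = √(7385 + 58) = √7443 = 3*√827 ≈ 86.273)
D = 3894 - 9*√827 (D = -3*((3*√827 + 12125) - 13423) = -3*((12125 + 3*√827) - 13423) = -3*(-1298 + 3*√827) = 3894 - 9*√827 ≈ 3635.2)
(D + M)*(2940 + Q(146)) = ((3894 - 9*√827) - 25325)*(2940 - 44) = (-21431 - 9*√827)*2896 = -62064176 - 26064*√827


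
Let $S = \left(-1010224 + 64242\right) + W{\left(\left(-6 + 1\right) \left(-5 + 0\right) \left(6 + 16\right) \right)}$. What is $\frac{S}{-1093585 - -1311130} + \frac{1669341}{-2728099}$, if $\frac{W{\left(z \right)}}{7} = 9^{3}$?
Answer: $- \frac{2929967846866}{593484296955} \approx -4.9369$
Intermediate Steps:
$W{\left(z \right)} = 5103$ ($W{\left(z \right)} = 7 \cdot 9^{3} = 7 \cdot 729 = 5103$)
$S = -940879$ ($S = \left(-1010224 + 64242\right) + 5103 = -945982 + 5103 = -940879$)
$\frac{S}{-1093585 - -1311130} + \frac{1669341}{-2728099} = - \frac{940879}{-1093585 - -1311130} + \frac{1669341}{-2728099} = - \frac{940879}{-1093585 + 1311130} + 1669341 \left(- \frac{1}{2728099}\right) = - \frac{940879}{217545} - \frac{1669341}{2728099} = - \frac{2929967846866}{593484296955}$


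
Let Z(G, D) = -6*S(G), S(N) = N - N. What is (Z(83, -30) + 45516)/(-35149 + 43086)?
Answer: 45516/7937 ≈ 5.7347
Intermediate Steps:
S(N) = 0
Z(G, D) = 0 (Z(G, D) = -6*0 = 0)
(Z(83, -30) + 45516)/(-35149 + 43086) = (0 + 45516)/(-35149 + 43086) = 45516/7937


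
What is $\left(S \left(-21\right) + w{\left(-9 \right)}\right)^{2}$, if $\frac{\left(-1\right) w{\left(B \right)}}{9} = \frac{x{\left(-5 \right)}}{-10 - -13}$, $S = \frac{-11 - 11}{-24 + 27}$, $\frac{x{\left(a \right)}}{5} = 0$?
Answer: $23716$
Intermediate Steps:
$x{\left(a \right)} = 0$ ($x{\left(a \right)} = 5 \cdot 0 = 0$)
$S = - \frac{22}{3} \approx -7.3333$
$w{\left(B \right)} = 0$ ($w{\left(B \right)} = - 9 \frac{0}{-10 - -13} = - 9 \frac{0}{-10 + 13} = - 9 \cdot \frac{0}{3} = - 9 \cdot 0 \cdot \frac{1}{3} = \left(-9\right) 0 = 0$)
$\left(S \left(-21\right) + w{\left(-9 \right)}\right)^{2} = \left(\left(- \frac{22}{3}\right) \left(-21\right) + 0\right)^{2} = \left(154 + 0\right)^{2} = 154^{2} = 23716$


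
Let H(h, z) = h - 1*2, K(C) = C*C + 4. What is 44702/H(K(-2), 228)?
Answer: 22351/3 ≈ 7450.3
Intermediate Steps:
K(C) = 4 + C² (K(C) = C² + 4 = 4 + C²)
H(h, z) = -2 + h (H(h, z) = h - 2 = -2 + h)
44702/H(K(-2), 228) = 44702/(-2 + (4 + (-2)²)) = 44702/(-2 + (4 + 4)) = 44702/(-2 + 8) = 44702/6 = 44702*(⅙) = 22351/3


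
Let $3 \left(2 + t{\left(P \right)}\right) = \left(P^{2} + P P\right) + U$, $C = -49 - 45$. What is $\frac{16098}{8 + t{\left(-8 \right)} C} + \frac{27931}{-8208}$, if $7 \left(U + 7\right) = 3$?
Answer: $- \frac{611437871}{77754384} \approx -7.8637$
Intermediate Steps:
$U = - \frac{46}{7}$ ($U = -7 + \frac{1}{7} \cdot 3 = -7 + \frac{3}{7} = - \frac{46}{7} \approx -6.5714$)
$C = -94$
$t{\left(P \right)} = - \frac{88}{21} + \frac{2 P^{2}}{3}$ ($t{\left(P \right)} = -2 + \frac{\left(P^{2} + P P\right) - \frac{46}{7}}{3} = -2 + \frac{\left(P^{2} + P^{2}\right) - \frac{46}{7}}{3} = -2 + \frac{2 P^{2} - \frac{46}{7}}{3} = -2 + \frac{- \frac{46}{7} + 2 P^{2}}{3} = -2 + \left(- \frac{46}{21} + \frac{2 P^{2}}{3}\right) = - \frac{88}{21} + \frac{2 P^{2}}{3}$)
$\frac{16098}{8 + t{\left(-8 \right)} C} + \frac{27931}{-8208} = \frac{16098}{8 + \left(- \frac{88}{21} + \frac{2 \left(-8\right)^{2}}{3}\right) \left(-94\right)} + \frac{27931}{-8208} = \frac{16098}{8 + \left(- \frac{88}{21} + \frac{2}{3} \cdot 64\right) \left(-94\right)} + 27931 \left(- \frac{1}{8208}\right) = \frac{16098}{8 + \left(- \frac{88}{21} + \frac{128}{3}\right) \left(-94\right)} - \frac{27931}{8208} = \frac{16098}{8 + \frac{808}{21} \left(-94\right)} - \frac{27931}{8208} = \frac{16098}{8 - \frac{75952}{21}} - \frac{27931}{8208} = \frac{16098}{- \frac{75784}{21}} - \frac{27931}{8208} = 16098 \left(- \frac{21}{75784}\right) - \frac{27931}{8208} = - \frac{169029}{37892} - \frac{27931}{8208} = - \frac{611437871}{77754384}$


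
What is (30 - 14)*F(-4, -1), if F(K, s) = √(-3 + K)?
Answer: 16*I*√7 ≈ 42.332*I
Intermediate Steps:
(30 - 14)*F(-4, -1) = (30 - 14)*√(-3 - 4) = 16*√(-7) = 16*(I*√7) = 16*I*√7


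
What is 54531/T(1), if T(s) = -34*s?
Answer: -54531/34 ≈ -1603.9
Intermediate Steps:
54531/T(1) = 54531/((-34*1)) = 54531/(-34) = 54531*(-1/34) = -54531/34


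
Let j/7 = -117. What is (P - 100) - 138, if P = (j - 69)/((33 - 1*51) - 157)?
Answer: -40762/175 ≈ -232.93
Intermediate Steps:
j = -819 (j = 7*(-117) = -819)
P = 888/175 (P = (-819 - 69)/((33 - 1*51) - 157) = -888/((33 - 51) - 157) = -888/(-18 - 157) = -888/(-175) = -888*(-1/175) = 888/175 ≈ 5.0743)
(P - 100) - 138 = (888/175 - 100) - 138 = -16612/175 - 138 = -40762/175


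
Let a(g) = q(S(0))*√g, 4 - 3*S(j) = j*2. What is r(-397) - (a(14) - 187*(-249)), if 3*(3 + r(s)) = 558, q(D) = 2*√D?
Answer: -46380 - 4*√42/3 ≈ -46389.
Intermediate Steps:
S(j) = 4/3 - 2*j/3 (S(j) = 4/3 - j*2/3 = 4/3 - 2*j/3)
r(s) = 183 (r(s) = -3 + (⅓)*558 = -3 + 186 = 183)
a(g) = 4*√3*√g/3 (a(g) = (2*√(4/3 - ⅔*0))*√g = (2*√(4/3 + 0))*√g = (2*√(4/3))*√g = (2*(2*√3/3))*√g = (4*√3/3)*√g = 4*√3*√g/3)
r(-397) - (a(14) - 187*(-249)) = 183 - (4*√3*√14/3 - 187*(-249)) = 183 - (4*√42/3 + 46563) = 183 - (46563 + 4*√42/3) = 183 + (-46563 - 4*√42/3) = -46380 - 4*√42/3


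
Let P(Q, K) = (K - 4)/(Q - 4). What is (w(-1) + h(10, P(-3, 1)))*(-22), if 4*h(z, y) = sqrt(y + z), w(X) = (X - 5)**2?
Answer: -792 - 11*sqrt(511)/14 ≈ -809.76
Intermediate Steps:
P(Q, K) = (-4 + K)/(-4 + Q)
w(X) = (-5 + X)**2
h(z, y) = sqrt(y + z)/4
(w(-1) + h(10, P(-3, 1)))*(-22) = ((-5 - 1)**2 + sqrt((-4 + 1)/(-4 - 3) + 10)/4)*(-22) = ((-6)**2 + sqrt(-3/(-7) + 10)/4)*(-22) = (36 + sqrt(-1/7*(-3) + 10)/4)*(-22) = (36 + sqrt(3/7 + 10)/4)*(-22) = (36 + sqrt(73/7)/4)*(-22) = (36 + (sqrt(511)/7)/4)*(-22) = (36 + sqrt(511)/28)*(-22) = -792 - 11*sqrt(511)/14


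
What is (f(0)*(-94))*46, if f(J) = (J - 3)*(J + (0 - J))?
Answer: 0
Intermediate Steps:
f(J) = 0 (f(J) = (-3 + J)*(J - J) = (-3 + J)*0 = 0)
(f(0)*(-94))*46 = (0*(-94))*46 = 0*46 = 0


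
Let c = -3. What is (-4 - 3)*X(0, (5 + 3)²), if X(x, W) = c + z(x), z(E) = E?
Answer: 21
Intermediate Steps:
X(x, W) = -3 + x
(-4 - 3)*X(0, (5 + 3)²) = (-4 - 3)*(-3 + 0) = -7*(-3) = 21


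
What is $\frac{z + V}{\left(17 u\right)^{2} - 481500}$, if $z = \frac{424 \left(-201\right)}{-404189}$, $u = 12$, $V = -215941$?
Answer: $\frac{87280891625}{177796274076} \approx 0.4909$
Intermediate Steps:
$z = \frac{85224}{404189}$ ($z = \left(-85224\right) \left(- \frac{1}{404189}\right) = \frac{85224}{404189} \approx 0.21085$)
$\frac{z + V}{\left(17 u\right)^{2} - 481500} = \frac{\frac{85224}{404189} - 215941}{\left(17 \cdot 12\right)^{2} - 481500} = - \frac{87280891625}{404189 \left(204^{2} - 481500\right)} = - \frac{87280891625}{404189 \left(41616 - 481500\right)} = - \frac{87280891625}{404189 \left(-439884\right)} = \left(- \frac{87280891625}{404189}\right) \left(- \frac{1}{439884}\right) = \frac{87280891625}{177796274076}$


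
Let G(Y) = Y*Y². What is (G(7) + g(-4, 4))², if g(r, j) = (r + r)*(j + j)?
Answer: 77841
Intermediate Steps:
G(Y) = Y³
g(r, j) = 4*j*r (g(r, j) = (2*r)*(2*j) = 4*j*r)
(G(7) + g(-4, 4))² = (7³ + 4*4*(-4))² = (343 - 64)² = 279² = 77841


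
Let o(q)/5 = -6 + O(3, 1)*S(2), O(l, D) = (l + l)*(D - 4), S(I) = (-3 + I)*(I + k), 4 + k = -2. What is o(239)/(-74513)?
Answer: 390/74513 ≈ 0.0052340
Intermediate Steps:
k = -6 (k = -4 - 2 = -6)
S(I) = (-6 + I)*(-3 + I) (S(I) = (-3 + I)*(I - 6) = (-3 + I)*(-6 + I) = (-6 + I)*(-3 + I))
O(l, D) = 2*l*(-4 + D) (O(l, D) = (2*l)*(-4 + D) = 2*l*(-4 + D))
o(q) = -390 (o(q) = 5*(-6 + (2*3*(-4 + 1))*(18 + 2² - 9*2)) = 5*(-6 + (2*3*(-3))*(18 + 4 - 18)) = 5*(-6 - 18*4) = 5*(-6 - 72) = 5*(-78) = -390)
o(239)/(-74513) = -390/(-74513) = -390*(-1/74513) = 390/74513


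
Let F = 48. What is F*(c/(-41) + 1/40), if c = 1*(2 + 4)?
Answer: -1194/205 ≈ -5.8244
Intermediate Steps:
c = 6 (c = 1*6 = 6)
F*(c/(-41) + 1/40) = 48*(6/(-41) + 1/40) = 48*(6*(-1/41) + 1/40) = 48*(-6/41 + 1/40) = 48*(-199/1640) = -1194/205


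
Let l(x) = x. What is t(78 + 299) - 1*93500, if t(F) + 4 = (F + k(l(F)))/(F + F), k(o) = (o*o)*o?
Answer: -22439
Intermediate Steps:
k(o) = o³ (k(o) = o²*o = o³)
t(F) = -4 + (F + F³)/(2*F) (t(F) = -4 + (F + F³)/(F + F) = -4 + (F + F³)/((2*F)) = -4 + (F + F³)*(1/(2*F)) = -4 + (F + F³)/(2*F))
t(78 + 299) - 1*93500 = (-7/2 + (78 + 299)²/2) - 1*93500 = (-7/2 + (½)*377²) - 93500 = (-7/2 + (½)*142129) - 93500 = (-7/2 + 142129/2) - 93500 = 71061 - 93500 = -22439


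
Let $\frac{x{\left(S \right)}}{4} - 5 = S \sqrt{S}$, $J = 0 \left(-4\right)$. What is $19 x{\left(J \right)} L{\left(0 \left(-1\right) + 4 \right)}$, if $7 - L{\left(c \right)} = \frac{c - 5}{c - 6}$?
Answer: $2470$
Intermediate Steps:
$J = 0$
$x{\left(S \right)} = 20 + 4 S^{\frac{3}{2}}$ ($x{\left(S \right)} = 20 + 4 S \sqrt{S} = 20 + 4 S^{\frac{3}{2}}$)
$L{\left(c \right)} = 7 - \frac{-5 + c}{-6 + c}$ ($L{\left(c \right)} = 7 - \frac{c - 5}{c - 6} = 7 - \frac{-5 + c}{-6 + c}$)
$19 x{\left(J \right)} L{\left(0 \left(-1\right) + 4 \right)} = 19 \left(20 + 4 \cdot 0^{\frac{3}{2}}\right) \frac{-37 + 6 \left(0 \left(-1\right) + 4\right)}{-6 + \left(0 \left(-1\right) + 4\right)} = 19 \left(20 + 4 \cdot 0\right) \frac{-37 + 6 \left(0 + 4\right)}{-6 + \left(0 + 4\right)} = 19 \left(20 + 0\right) \frac{-37 + 6 \cdot 4}{-6 + 4} = 19 \cdot 20 \frac{-37 + 24}{-2} = 380 \left(\left(- \frac{1}{2}\right) \left(-13\right)\right) = 380 \cdot \frac{13}{2} = 2470$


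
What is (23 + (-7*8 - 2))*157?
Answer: -5495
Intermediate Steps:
(23 + (-7*8 - 2))*157 = (23 + (-56 - 2))*157 = (23 - 58)*157 = -35*157 = -5495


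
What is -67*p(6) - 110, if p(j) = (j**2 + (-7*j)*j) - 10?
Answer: 15032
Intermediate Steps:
p(j) = -10 - 6*j**2 (p(j) = (j**2 - 7*j**2) - 10 = -6*j**2 - 10 = -10 - 6*j**2)
-67*p(6) - 110 = -67*(-10 - 6*6**2) - 110 = -67*(-10 - 6*36) - 110 = -67*(-10 - 216) - 110 = -67*(-226) - 110 = 15142 - 110 = 15032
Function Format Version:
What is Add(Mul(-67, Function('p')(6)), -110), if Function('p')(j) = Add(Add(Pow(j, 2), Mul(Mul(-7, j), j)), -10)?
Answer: 15032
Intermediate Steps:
Function('p')(j) = Add(-10, Mul(-6, Pow(j, 2))) (Function('p')(j) = Add(Add(Pow(j, 2), Mul(-7, Pow(j, 2))), -10) = Add(Mul(-6, Pow(j, 2)), -10) = Add(-10, Mul(-6, Pow(j, 2))))
Add(Mul(-67, Function('p')(6)), -110) = Add(Mul(-67, Add(-10, Mul(-6, Pow(6, 2)))), -110) = Add(Mul(-67, Add(-10, Mul(-6, 36))), -110) = Add(Mul(-67, Add(-10, -216)), -110) = Add(Mul(-67, -226), -110) = Add(15142, -110) = 15032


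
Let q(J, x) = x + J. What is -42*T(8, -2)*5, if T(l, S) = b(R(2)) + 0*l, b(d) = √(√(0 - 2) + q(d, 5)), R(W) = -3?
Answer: -210*√(2 + I*√2) ≈ -313.23 - 99.555*I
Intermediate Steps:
q(J, x) = J + x
b(d) = √(5 + d + I*√2) (b(d) = √(√(0 - 2) + (d + 5)) = √(√(-2) + (5 + d)) = √(I*√2 + (5 + d)) = √(5 + d + I*√2))
T(l, S) = √(2 + I*√2) (T(l, S) = √(5 - 3 + I*√2) + 0*l = √(2 + I*√2) + 0 = √(2 + I*√2))
-42*T(8, -2)*5 = -42*√(2 + I*√2)*5 = -210*√(2 + I*√2)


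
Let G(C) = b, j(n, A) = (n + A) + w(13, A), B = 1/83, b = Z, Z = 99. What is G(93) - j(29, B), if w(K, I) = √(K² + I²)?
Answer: 5809/83 - √1164242/83 ≈ 56.988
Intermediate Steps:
w(K, I) = √(I² + K²)
b = 99
B = 1/83 ≈ 0.012048
j(n, A) = A + n + √(169 + A²) (j(n, A) = (n + A) + √(A² + 13²) = (A + n) + √(A² + 169) = (A + n) + √(169 + A²) = A + n + √(169 + A²))
G(C) = 99
G(93) - j(29, B) = 99 - (1/83 + 29 + √(169 + (1/83)²)) = 99 - (1/83 + 29 + √(169 + 1/6889)) = 99 - (1/83 + 29 + √(1164242/6889)) = 99 - (1/83 + 29 + √1164242/83) = 99 - (2408/83 + √1164242/83) = 99 + (-2408/83 - √1164242/83) = 5809/83 - √1164242/83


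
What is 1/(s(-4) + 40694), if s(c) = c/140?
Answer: 35/1424289 ≈ 2.4574e-5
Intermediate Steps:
s(c) = c/140 (s(c) = c*(1/140) = c/140)
1/(s(-4) + 40694) = 1/((1/140)*(-4) + 40694) = 1/(-1/35 + 40694) = 1/(1424289/35) = 35/1424289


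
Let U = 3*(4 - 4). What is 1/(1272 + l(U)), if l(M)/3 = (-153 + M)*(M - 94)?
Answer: 1/44418 ≈ 2.2513e-5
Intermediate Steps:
U = 0 (U = 3*0 = 0)
l(M) = 3*(-153 + M)*(-94 + M) (l(M) = 3*((-153 + M)*(M - 94)) = 3*((-153 + M)*(-94 + M)) = 3*(-153 + M)*(-94 + M))
1/(1272 + l(U)) = 1/(1272 + (43146 - 741*0 + 3*0²)) = 1/(1272 + (43146 + 0 + 3*0)) = 1/(1272 + (43146 + 0 + 0)) = 1/(1272 + 43146) = 1/44418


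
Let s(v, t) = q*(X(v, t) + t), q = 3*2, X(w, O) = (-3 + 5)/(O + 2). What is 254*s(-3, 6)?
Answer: 9525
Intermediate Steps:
X(w, O) = 2/(2 + O)
q = 6
s(v, t) = 6*t + 12/(2 + t) (s(v, t) = 6*(2/(2 + t) + t) = 6*(t + 2/(2 + t)) = 6*t + 12/(2 + t))
254*s(-3, 6) = 254*(6*(2 + 6*(2 + 6))/(2 + 6)) = 254*(6*(2 + 6*8)/8) = 254*(6*(1/8)*(2 + 48)) = 254*(6*(1/8)*50) = 254*(75/2) = 9525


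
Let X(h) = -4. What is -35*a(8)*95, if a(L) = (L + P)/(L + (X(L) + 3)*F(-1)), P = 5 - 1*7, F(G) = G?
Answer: -6650/3 ≈ -2216.7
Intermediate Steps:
P = -2 (P = 5 - 7 = -2)
a(L) = (-2 + L)/(1 + L) (a(L) = (L - 2)/(L + (-4 + 3)*(-1)) = (-2 + L)/(L - 1*(-1)) = (-2 + L)/(L + 1) = (-2 + L)/(1 + L))
-35*a(8)*95 = -35*(-2 + 8)/(1 + 8)*95 = -35*6/9*95 = -35*⅔*95 = -70/3*95 = -6650/3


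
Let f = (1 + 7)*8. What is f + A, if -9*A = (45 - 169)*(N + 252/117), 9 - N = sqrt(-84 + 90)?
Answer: 25468/117 - 124*sqrt(6)/9 ≈ 183.93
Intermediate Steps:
f = 64 (f = 8*8 = 64)
N = 9 - sqrt(6) (N = 9 - sqrt(-84 + 90) = 9 - sqrt(6) ≈ 6.5505)
A = 17980/117 - 124*sqrt(6)/9 (A = -(45 - 169)*((9 - sqrt(6)) + 252/117)/9 = -(-124)*((9 - sqrt(6)) + 252*(1/117))/9 = -(-124)*((9 - sqrt(6)) + 28/13)/9 = -(-124)*(145/13 - sqrt(6))/9 = -(-17980/13 + 124*sqrt(6))/9 = 17980/117 - 124*sqrt(6)/9 ≈ 119.93)
f + A = 64 + (17980/117 - 124*sqrt(6)/9) = 25468/117 - 124*sqrt(6)/9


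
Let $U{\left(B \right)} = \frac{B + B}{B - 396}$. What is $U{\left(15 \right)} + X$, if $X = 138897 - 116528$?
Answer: $\frac{2840853}{127} \approx 22369.0$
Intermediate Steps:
$U{\left(B \right)} = \frac{2 B}{-396 + B}$
$X = 22369$ ($X = 138897 - 116528 = 22369$)
$U{\left(15 \right)} + X = 2 \cdot 15 \frac{1}{-396 + 15} + 22369 = 2 \cdot 15 \frac{1}{-381} + 22369 = 2 \cdot 15 \left(- \frac{1}{381}\right) + 22369 = - \frac{10}{127} + 22369 = \frac{2840853}{127}$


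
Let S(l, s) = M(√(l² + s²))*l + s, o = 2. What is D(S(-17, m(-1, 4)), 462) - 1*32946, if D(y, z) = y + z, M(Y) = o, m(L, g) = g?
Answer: -32514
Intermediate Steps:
M(Y) = 2
S(l, s) = s + 2*l (S(l, s) = 2*l + s = s + 2*l)
D(S(-17, m(-1, 4)), 462) - 1*32946 = ((4 + 2*(-17)) + 462) - 1*32946 = ((4 - 34) + 462) - 32946 = (-30 + 462) - 32946 = 432 - 32946 = -32514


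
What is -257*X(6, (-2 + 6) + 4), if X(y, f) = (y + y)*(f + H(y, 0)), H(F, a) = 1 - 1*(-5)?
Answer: -43176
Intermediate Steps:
H(F, a) = 6 (H(F, a) = 1 + 5 = 6)
X(y, f) = 2*y*(6 + f) (X(y, f) = (y + y)*(f + 6) = (2*y)*(6 + f) = 2*y*(6 + f))
-257*X(6, (-2 + 6) + 4) = -514*6*(6 + ((-2 + 6) + 4)) = -514*6*(6 + (4 + 4)) = -514*6*(6 + 8) = -514*6*14 = -257*168 = -43176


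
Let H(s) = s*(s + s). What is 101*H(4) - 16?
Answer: 3216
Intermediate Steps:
H(s) = 2*s² (H(s) = s*(2*s) = 2*s²)
101*H(4) - 16 = 101*(2*4²) - 16 = 101*(2*16) - 16 = 101*32 - 16 = 3232 - 16 = 3216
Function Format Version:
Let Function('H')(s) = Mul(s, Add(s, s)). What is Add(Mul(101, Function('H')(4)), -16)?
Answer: 3216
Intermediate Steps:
Function('H')(s) = Mul(2, Pow(s, 2)) (Function('H')(s) = Mul(s, Mul(2, s)) = Mul(2, Pow(s, 2)))
Add(Mul(101, Function('H')(4)), -16) = Add(Mul(101, Mul(2, Pow(4, 2))), -16) = Add(Mul(101, Mul(2, 16)), -16) = Add(Mul(101, 32), -16) = Add(3232, -16) = 3216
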